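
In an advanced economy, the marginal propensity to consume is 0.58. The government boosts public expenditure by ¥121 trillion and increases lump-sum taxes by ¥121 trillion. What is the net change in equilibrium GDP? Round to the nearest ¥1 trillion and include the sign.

Expenditure multiplier = 1/(1 − MPC) = 1/(1 − 0.58) = 1/0.42 ≈ 2.381.
ΔG contributes k·ΔG = (+¥121 trillion) / 0.42 ≈ +¥288.1 trillion.
ΔT of +¥121 trillion changes first-round spending by −c·ΔT = −¥70.18 trillion, contributing k·(−c·ΔT) = (−¥70.18 trillion) / 0.42 ≈ −¥167.1 trillion.
With ΔG = ΔT and no other leakages, the balanced-budget multiplier is 1, so ΔY = ΔG = +¥121 trillion.

+¥121 trillion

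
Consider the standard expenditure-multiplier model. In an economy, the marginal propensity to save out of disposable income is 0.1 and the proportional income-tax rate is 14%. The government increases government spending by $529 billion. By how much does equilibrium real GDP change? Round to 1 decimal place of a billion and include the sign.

+$2,340.7 billion

MPC = 1 − MPS = 1 − 0.1 = 0.9.
Expenditure multiplier = 1/(1 − c(1−t)) = 1/(1 − 0.9×0.86) = 1/0.226 ≈ 4.425.
ΔY = k × ΔG = (+$529 billion) / 0.226 ≈ +$2,340.7 billion.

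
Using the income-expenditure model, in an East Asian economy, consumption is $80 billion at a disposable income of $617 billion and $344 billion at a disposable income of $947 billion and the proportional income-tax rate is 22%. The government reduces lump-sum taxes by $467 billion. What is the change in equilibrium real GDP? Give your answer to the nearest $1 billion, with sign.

+$994 billion

MPC = ΔC/ΔYd = (344 − 80)/(947 − 617) = 264/330 = 0.8.
A lump-sum tax change of −$467 billion shifts disposable income by +$467 billion; first-round consumption changes by −c × ΔT = −0.8 × (−$467 billion) = +$373.6 billion.
Expenditure multiplier = 1/(1 − c(1−t)) = 1/(1 − 0.8×0.78) = 1/0.376 ≈ 2.66.
The tax multiplier is −c × k ≈ −2.128, so ΔY = k × (−c·ΔT) = (+$373.6 billion) / 0.376 ≈ +$994 billion.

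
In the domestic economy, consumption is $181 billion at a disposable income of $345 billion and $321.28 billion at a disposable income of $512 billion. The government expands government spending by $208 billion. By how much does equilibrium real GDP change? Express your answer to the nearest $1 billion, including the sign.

+$1,300 billion

MPC = ΔC/ΔYd = (321.28 − 181)/(512 − 345) = 140.28/167 = 0.84.
Spending multiplier = 1/(1 − MPC) = 1/(1 − 0.84) = 1/0.16 = 6.25.
ΔY = k × ΔG = (+$208 billion) / 0.16 = +$1,300 billion.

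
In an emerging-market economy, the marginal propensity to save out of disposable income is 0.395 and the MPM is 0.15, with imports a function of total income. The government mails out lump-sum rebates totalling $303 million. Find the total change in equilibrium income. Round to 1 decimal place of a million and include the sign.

MPC = 1 − MPS = 1 − 0.395 = 0.605.
A lump-sum tax change of −$303 million shifts disposable income by +$303 million; first-round consumption changes by −c × ΔT = −0.605 × (−$303 million) = +$183.315 million.
Expenditure multiplier = 1/(1 − c + m) = 1/(1 − 0.605 + 0.15) = 1/0.545 ≈ 1.835.
The tax multiplier is −c × k ≈ −1.11, so ΔY = k × (−c·ΔT) = (+$183.315 million) / 0.545 ≈ +$336.4 million.

+$336.4 million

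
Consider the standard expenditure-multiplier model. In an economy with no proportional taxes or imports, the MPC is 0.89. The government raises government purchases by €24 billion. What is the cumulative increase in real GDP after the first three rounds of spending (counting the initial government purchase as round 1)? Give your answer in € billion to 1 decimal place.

Round 1 adds ΔG = €24 billion; each later round is MPC = 0.89 times the previous.
After 3 rounds: 24 + 21.36 + 19.0104 = ΔG·(1 − c^3)/(1 − c) = 24 × (1 − 0.704969)/0.11 ≈ €64.4 billion.

€64.4 billion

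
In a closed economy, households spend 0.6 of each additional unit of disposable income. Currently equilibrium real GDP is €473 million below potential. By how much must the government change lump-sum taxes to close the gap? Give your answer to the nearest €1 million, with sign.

Spending multiplier = 1/(1 − MPC) = 1/(1 − 0.6) = 1/0.4 = 2.5.
Tax multiplier = −c·k = −0.6/0.4 = −1.5. Need ΔY = +€473 million, so ΔT = ΔY/(−c·k) = −(+€473 million) × 0.4 / 0.6 ≈ −€315 million.
The government should cut lump-sum taxes by €315 million.

−€315 million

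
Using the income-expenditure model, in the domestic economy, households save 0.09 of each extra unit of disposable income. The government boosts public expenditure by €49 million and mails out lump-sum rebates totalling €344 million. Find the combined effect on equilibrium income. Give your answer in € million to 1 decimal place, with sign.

+€4,022.7 million

MPC = 1 − MPS = 1 − 0.09 = 0.91.
Expenditure multiplier = 1/(1 − MPC) = 1/(1 − 0.91) = 1/0.09 ≈ 11.111.
ΔG contributes k·ΔG = (+€49 million) / 0.09 ≈ +€544.4 million.
ΔT of −€344 million changes first-round spending by −c·ΔT = +€313.04 million, contributing k·(−c·ΔT) = (+€313.04 million) / 0.09 ≈ +€3,478.2 million.
Net ΔY = k(ΔG − c·ΔT) = (+€362.04 million) / 0.09 ≈ +€4,022.7 million.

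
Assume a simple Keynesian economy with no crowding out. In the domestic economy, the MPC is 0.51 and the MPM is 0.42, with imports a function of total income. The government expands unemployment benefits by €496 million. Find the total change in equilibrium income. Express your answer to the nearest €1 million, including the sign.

+€278 million

The transfer change shifts disposable income by +€496 million, so first-round consumption changes by c·ΔTR = 0.51 × (+€496 million) = +€252.96 million.
Expenditure multiplier = 1/(1 − c + m) = 1/(1 − 0.51 + 0.42) = 1/0.91 ≈ 1.099.
The transfer multiplier is c × k ≈ 0.56, so ΔY = k × (c·ΔTR) = (+€252.96 million) / 0.91 ≈ +€278 million.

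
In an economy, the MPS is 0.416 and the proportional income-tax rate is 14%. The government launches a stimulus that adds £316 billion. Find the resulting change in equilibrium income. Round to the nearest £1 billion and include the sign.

MPC = 1 − MPS = 1 − 0.416 = 0.584.
Government-spending multiplier = 1/(1 − c(1−t)) = 1/(1 − 0.584×0.86) = 1/0.49776 ≈ 2.009.
ΔY = k × ΔG = (+£316 billion) / 0.49776 ≈ +£635 billion.

+£635 billion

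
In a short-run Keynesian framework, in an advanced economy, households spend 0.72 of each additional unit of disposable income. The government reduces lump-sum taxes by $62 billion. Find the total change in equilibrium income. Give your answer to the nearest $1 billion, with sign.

+$159 billion

A lump-sum tax change of −$62 billion shifts disposable income by +$62 billion; first-round consumption changes by −c × ΔT = −0.72 × (−$62 billion) = +$44.64 billion.
Expenditure multiplier = 1/(1 − MPC) = 1/(1 − 0.72) = 1/0.28 ≈ 3.571.
The tax multiplier is −c × k ≈ −2.571, so ΔY = k × (−c·ΔT) = (+$44.64 billion) / 0.28 ≈ +$159 billion.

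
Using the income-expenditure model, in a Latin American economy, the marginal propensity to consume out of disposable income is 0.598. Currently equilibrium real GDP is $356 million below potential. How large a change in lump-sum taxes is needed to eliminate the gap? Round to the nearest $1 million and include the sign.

−$239 million

Spending multiplier = 1/(1 − MPC) = 1/(1 − 0.598) = 1/0.402 ≈ 2.488.
Tax multiplier = −c·k = −0.598/0.402 ≈ −1.488. Need ΔY = +$356 million, so ΔT = ΔY/(−c·k) = −(+$356 million) × 0.402 / 0.598 ≈ −$239 million.
The government should cut lump-sum taxes by $239 million.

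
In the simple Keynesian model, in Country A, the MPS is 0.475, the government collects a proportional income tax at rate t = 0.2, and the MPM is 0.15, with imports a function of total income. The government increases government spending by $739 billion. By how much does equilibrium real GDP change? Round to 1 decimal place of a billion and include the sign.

+$1,012.3 billion

MPC = 1 − MPS = 1 − 0.475 = 0.525.
Expenditure multiplier = 1/(1 − c(1−t) + m) = 1/(1 − 0.525×0.8 + 0.15) = 1/0.73 ≈ 1.37.
ΔY = k × ΔG = (+$739 billion) / 0.73 ≈ +$1,012.3 billion.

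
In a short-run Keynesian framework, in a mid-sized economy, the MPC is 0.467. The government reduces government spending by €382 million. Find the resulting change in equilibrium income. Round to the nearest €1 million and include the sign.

Government-spending multiplier = 1/(1 − MPC) = 1/(1 − 0.467) = 1/0.533 ≈ 1.876.
ΔY = k × ΔG = (−€382 million) / 0.533 ≈ −€717 million.

−€717 million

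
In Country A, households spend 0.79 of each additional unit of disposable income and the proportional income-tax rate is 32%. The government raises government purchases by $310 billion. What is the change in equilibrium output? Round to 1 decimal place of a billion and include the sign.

+$669.8 billion

Spending multiplier = 1/(1 − c(1−t)) = 1/(1 − 0.79×0.68) = 1/0.4628 ≈ 2.161.
ΔY = k × ΔG = (+$310 billion) / 0.4628 ≈ +$669.8 billion.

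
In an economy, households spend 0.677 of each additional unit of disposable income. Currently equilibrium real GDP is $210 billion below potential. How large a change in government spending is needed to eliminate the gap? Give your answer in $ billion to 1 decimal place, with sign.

+$67.8 billion

Spending multiplier = 1/(1 − MPC) = 1/(1 − 0.677) = 1/0.323 ≈ 3.096.
Need ΔY = +$210 billion, so ΔG = ΔY/k = (+$210 billion) × 0.323 ≈ +$67.8 billion.
The government should increase government spending by $67.8 billion.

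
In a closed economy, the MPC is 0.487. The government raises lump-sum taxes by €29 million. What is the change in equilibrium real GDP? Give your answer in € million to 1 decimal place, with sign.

−€27.5 million

A lump-sum tax change of +€29 million shifts disposable income by −€29 million; first-round consumption changes by −c × ΔT = −0.487 × (+€29 million) = −€14.123 million.
Expenditure multiplier = 1/(1 − MPC) = 1/(1 − 0.487) = 1/0.513 ≈ 1.949.
The tax multiplier is −c × k ≈ −0.949, so ΔY = k × (−c·ΔT) = (−€14.123 million) / 0.513 ≈ −€27.5 million.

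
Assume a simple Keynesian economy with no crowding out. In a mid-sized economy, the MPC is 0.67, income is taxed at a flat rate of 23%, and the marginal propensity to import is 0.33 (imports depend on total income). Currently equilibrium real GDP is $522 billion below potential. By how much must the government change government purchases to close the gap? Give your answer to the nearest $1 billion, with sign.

+$425 billion

Spending multiplier = 1/(1 − c(1−t) + m) = 1/(1 − 0.67×0.77 + 0.33) = 1/0.8141 ≈ 1.228.
Need ΔY = +$522 billion, so ΔG = ΔY/k = (+$522 billion) × 0.8141 ≈ +$425 billion.
The government should increase government purchases by $425 billion.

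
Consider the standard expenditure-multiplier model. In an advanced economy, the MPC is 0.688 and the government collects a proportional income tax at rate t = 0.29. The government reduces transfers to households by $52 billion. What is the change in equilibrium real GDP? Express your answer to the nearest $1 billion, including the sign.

−$70 billion

The transfer change shifts disposable income by −$52 billion, so first-round consumption changes by c·ΔTR = 0.688 × (−$52 billion) = −$35.776 billion.
Expenditure multiplier = 1/(1 − c(1−t)) = 1/(1 − 0.688×0.71) = 1/0.51152 ≈ 1.955.
The transfer multiplier is c × k ≈ 1.345, so ΔY = k × (c·ΔTR) = (−$35.776 billion) / 0.51152 ≈ −$70 billion.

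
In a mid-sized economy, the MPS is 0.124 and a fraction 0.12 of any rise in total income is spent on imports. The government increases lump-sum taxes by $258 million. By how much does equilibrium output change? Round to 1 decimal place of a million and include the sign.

−$926.3 million

MPC = 1 − MPS = 1 − 0.124 = 0.876.
A lump-sum tax change of +$258 million shifts disposable income by −$258 million; first-round consumption changes by −c × ΔT = −0.876 × (+$258 million) = −$226.008 million.
Expenditure multiplier = 1/(1 − c + m) = 1/(1 − 0.876 + 0.12) = 1/0.244 ≈ 4.098.
The tax multiplier is −c × k ≈ −3.59, so ΔY = k × (−c·ΔT) = (−$226.008 million) / 0.244 ≈ −$926.3 million.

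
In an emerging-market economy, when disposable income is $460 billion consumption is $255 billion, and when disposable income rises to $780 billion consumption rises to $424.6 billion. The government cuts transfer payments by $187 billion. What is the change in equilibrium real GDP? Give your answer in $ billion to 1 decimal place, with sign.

MPC = ΔC/ΔYd = (424.6 − 255)/(780 − 460) = 169.6/320 = 0.53.
The transfer change shifts disposable income by −$187 billion, so first-round consumption changes by c·ΔTR = 0.53 × (−$187 billion) = −$99.11 billion.
Expenditure multiplier = 1/(1 − MPC) = 1/(1 − 0.53) = 1/0.47 ≈ 2.128.
The transfer multiplier is c × k ≈ 1.128, so ΔY = k × (c·ΔTR) = (−$99.11 billion) / 0.47 ≈ −$210.9 billion.

−$210.9 billion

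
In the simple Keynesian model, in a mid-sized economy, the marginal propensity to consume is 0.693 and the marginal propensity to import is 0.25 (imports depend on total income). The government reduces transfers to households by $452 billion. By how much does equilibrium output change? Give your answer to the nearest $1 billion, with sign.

−$562 billion

The transfer change shifts disposable income by −$452 billion, so first-round consumption changes by c·ΔTR = 0.693 × (−$452 billion) = −$313.236 billion.
Expenditure multiplier = 1/(1 − c + m) = 1/(1 − 0.693 + 0.25) = 1/0.557 ≈ 1.795.
The transfer multiplier is c × k ≈ 1.244, so ΔY = k × (c·ΔTR) = (−$313.236 billion) / 0.557 ≈ −$562 billion.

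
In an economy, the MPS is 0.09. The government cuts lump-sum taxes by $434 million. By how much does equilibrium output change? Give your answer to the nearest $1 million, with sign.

MPC = 1 − MPS = 1 − 0.09 = 0.91.
A lump-sum tax change of −$434 million shifts disposable income by +$434 million; first-round consumption changes by −c × ΔT = −0.91 × (−$434 million) = +$394.94 million.
Expenditure multiplier = 1/(1 − MPC) = 1/(1 − 0.91) = 1/0.09 ≈ 11.111.
The tax multiplier is −c × k ≈ −10.111, so ΔY = k × (−c·ΔT) = (+$394.94 million) / 0.09 ≈ +$4,388 million.

+$4,388 million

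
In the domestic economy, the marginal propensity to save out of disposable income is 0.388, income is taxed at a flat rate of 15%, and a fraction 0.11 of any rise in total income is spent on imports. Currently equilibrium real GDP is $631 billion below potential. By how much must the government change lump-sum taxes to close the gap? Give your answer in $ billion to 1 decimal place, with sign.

MPC = 1 − MPS = 1 − 0.388 = 0.612.
Spending multiplier = 1/(1 − c(1−t) + m) = 1/(1 − 0.612×0.85 + 0.11) = 1/0.5898 ≈ 1.695.
Tax multiplier = −c·k = −0.612/0.5898 ≈ −1.038. Need ΔY = +$631 billion, so ΔT = ΔY/(−c·k) = −(+$631 billion) × 0.5898 / 0.612 ≈ −$608.1 billion.
The government should cut lump-sum taxes by $608.1 billion.

−$608.1 billion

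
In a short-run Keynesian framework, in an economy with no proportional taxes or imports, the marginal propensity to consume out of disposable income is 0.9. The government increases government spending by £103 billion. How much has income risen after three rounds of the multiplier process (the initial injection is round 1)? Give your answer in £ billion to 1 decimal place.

£279.1 billion

Round 1 adds ΔG = £103 billion; each later round is MPC = 0.9 times the previous.
After 3 rounds: 103 + 92.7 + 83.43 = ΔG·(1 − c^3)/(1 − c) = 103 × (1 − 0.729)/0.1 ≈ £279.1 billion.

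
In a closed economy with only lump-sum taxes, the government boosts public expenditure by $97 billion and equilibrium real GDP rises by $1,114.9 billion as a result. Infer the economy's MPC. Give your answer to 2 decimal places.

0.91

Implied spending multiplier k = ΔY/ΔG = 1,114.9/97 ≈ 11.4938.
Since k = 1/(1 − MPC), MPC = 1 − 1/k = 1 − ΔG/ΔY = 1 − 97/1,114.9 ≈ 0.91.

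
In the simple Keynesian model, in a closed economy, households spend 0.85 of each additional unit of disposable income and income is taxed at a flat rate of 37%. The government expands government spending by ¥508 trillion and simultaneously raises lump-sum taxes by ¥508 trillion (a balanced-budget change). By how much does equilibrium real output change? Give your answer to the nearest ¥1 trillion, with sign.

Expenditure multiplier = 1/(1 − c(1−t)) = 1/(1 − 0.85×0.63) = 1/0.4645 ≈ 2.153.
ΔG contributes k·ΔG = (+¥508 trillion) / 0.4645 ≈ +¥1,093.6 trillion.
ΔT of +¥508 trillion changes first-round spending by −c·ΔT = −¥431.8 trillion, contributing k·(−c·ΔT) = (−¥431.8 trillion) / 0.4645 ≈ −¥929.6 trillion.
Net ΔY = k(ΔG − c·ΔT) = (+¥76.2 trillion) / 0.4645 ≈ +¥164 trillion.

+¥164 trillion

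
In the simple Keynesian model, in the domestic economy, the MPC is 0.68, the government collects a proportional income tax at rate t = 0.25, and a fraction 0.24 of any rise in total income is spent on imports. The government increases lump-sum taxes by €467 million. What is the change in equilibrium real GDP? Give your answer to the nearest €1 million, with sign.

A lump-sum tax change of +€467 million shifts disposable income by −€467 million; first-round consumption changes by −c × ΔT = −0.68 × (+€467 million) = −€317.56 million.
Expenditure multiplier = 1/(1 − c(1−t) + m) = 1/(1 − 0.68×0.75 + 0.24) = 1/0.73 ≈ 1.37.
The tax multiplier is −c × k ≈ −0.932, so ΔY = k × (−c·ΔT) = (−€317.56 million) / 0.73 ≈ −€435 million.

−€435 million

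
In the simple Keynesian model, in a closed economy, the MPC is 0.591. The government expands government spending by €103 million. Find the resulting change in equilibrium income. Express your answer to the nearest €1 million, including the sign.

Spending multiplier = 1/(1 − MPC) = 1/(1 − 0.591) = 1/0.409 ≈ 2.445.
ΔY = k × ΔG = (+€103 million) / 0.409 ≈ +€252 million.

+€252 million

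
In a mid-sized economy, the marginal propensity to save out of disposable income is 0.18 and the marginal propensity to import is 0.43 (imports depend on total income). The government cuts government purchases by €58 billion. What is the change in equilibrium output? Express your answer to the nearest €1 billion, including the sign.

−€95 billion

MPC = 1 − MPS = 1 − 0.18 = 0.82.
Government-spending multiplier = 1/(1 − c + m) = 1/(1 − 0.82 + 0.43) = 1/0.61 ≈ 1.639.
ΔY = k × ΔG = (−€58 billion) / 0.61 ≈ −€95 billion.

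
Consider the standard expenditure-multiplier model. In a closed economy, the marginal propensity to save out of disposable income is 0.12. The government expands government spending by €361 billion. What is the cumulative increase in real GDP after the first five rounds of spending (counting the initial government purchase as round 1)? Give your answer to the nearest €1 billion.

€1,421 billion

MPC = 1 − MPS = 1 − 0.12 = 0.88.
Round 1 adds ΔG = €361 billion; each later round is MPC = 0.88 times the previous.
After 5 rounds: 361 + 317.68 + 279.5584 + 246.011392 + 216.49002496 = ΔG·(1 − c^5)/(1 − c) = 361 × (1 − 0.5277319168)/0.12 ≈ €1,421 billion.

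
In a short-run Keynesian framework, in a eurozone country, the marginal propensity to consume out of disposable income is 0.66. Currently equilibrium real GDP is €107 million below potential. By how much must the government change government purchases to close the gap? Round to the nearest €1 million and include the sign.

Spending multiplier = 1/(1 − MPC) = 1/(1 − 0.66) = 1/0.34 ≈ 2.941.
Need ΔY = +€107 million, so ΔG = ΔY/k = (+€107 million) × 0.34 ≈ +€36 million.
The government should increase government purchases by €36 million.

+€36 million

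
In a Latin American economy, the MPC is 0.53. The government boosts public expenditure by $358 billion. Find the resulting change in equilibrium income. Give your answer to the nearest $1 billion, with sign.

+$762 billion

Spending multiplier = 1/(1 − MPC) = 1/(1 − 0.53) = 1/0.47 ≈ 2.128.
ΔY = k × ΔG = (+$358 billion) / 0.47 ≈ +$762 billion.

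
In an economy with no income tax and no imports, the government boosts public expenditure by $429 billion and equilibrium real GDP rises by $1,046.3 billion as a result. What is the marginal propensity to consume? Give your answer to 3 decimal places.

Implied spending multiplier k = ΔY/ΔG = 1,046.3/429 ≈ 2.4389.
Since k = 1/(1 − MPC), MPC = 1 − 1/k = 1 − ΔG/ΔY = 1 − 429/1,046.3 ≈ 0.590.

0.590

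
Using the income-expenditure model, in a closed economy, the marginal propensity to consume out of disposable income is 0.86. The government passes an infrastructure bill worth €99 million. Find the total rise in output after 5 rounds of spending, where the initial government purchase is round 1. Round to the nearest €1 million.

€374 million

Round 1 adds ΔG = €99 million; each later round is MPC = 0.86 times the previous.
After 5 rounds: 99 + 85.14 + 73.2204 + 62.969544 + 54.15380784 = ΔG·(1 − c^5)/(1 − c) = 99 × (1 − 0.4704270176)/0.14 ≈ €374 million.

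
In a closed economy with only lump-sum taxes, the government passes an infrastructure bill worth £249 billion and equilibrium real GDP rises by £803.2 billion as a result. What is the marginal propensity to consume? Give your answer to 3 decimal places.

0.690

Implied spending multiplier k = ΔY/ΔG = 803.2/249 ≈ 3.2257.
Since k = 1/(1 − MPC), MPC = 1 − 1/k = 1 − ΔG/ΔY = 1 − 249/803.2 ≈ 0.690.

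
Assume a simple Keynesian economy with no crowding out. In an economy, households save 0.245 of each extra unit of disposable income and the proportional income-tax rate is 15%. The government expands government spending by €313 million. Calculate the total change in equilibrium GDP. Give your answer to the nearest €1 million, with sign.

MPC = 1 − MPS = 1 − 0.245 = 0.755.
Expenditure multiplier = 1/(1 − c(1−t)) = 1/(1 − 0.755×0.85) = 1/0.35825 ≈ 2.791.
ΔY = k × ΔG = (+€313 million) / 0.35825 ≈ +€874 million.

+€874 million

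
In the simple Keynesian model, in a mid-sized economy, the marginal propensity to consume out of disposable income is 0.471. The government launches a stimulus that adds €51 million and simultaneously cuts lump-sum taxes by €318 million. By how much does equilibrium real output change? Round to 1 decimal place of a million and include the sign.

+€379.5 million

Expenditure multiplier = 1/(1 − MPC) = 1/(1 − 0.471) = 1/0.529 ≈ 1.89.
ΔG contributes k·ΔG = (+€51 million) / 0.529 ≈ +€96.4 million.
ΔT of −€318 million changes first-round spending by −c·ΔT = +€149.778 million, contributing k·(−c·ΔT) = (+€149.778 million) / 0.529 ≈ +€283.1 million.
Net ΔY = k(ΔG − c·ΔT) = (+€200.778 million) / 0.529 ≈ +€379.5 million.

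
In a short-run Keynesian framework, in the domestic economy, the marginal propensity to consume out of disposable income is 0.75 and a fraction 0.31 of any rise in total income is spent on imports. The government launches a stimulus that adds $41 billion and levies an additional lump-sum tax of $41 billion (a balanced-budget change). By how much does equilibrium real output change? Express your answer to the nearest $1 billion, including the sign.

+$18 billion

Expenditure multiplier = 1/(1 − c + m) = 1/(1 − 0.75 + 0.31) = 1/0.56 ≈ 1.786.
ΔG contributes k·ΔG = (+$41 billion) / 0.56 ≈ +$73.2 billion.
ΔT of +$41 billion changes first-round spending by −c·ΔT = −$30.75 billion, contributing k·(−c·ΔT) = (−$30.75 billion) / 0.56 ≈ −$54.9 billion.
Net ΔY = k(ΔG − c·ΔT) = (+$10.25 billion) / 0.56 ≈ +$18 billion.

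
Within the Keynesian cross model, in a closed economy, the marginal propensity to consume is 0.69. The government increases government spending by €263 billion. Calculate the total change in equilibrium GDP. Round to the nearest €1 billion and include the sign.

Expenditure multiplier = 1/(1 − MPC) = 1/(1 − 0.69) = 1/0.31 ≈ 3.226.
ΔY = k × ΔG = (+€263 billion) / 0.31 ≈ +€848 billion.

+€848 billion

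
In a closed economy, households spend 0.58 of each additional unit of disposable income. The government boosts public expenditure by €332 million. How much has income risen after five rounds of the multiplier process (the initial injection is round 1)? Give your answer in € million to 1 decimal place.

Round 1 adds ΔG = €332 million; each later round is MPC = 0.58 times the previous.
After 5 rounds: 332 + 192.56 + 111.6848 + 64.777184 + 37.57076672 = ΔG·(1 − c^5)/(1 − c) = 332 × (1 − 0.0656356768)/0.42 ≈ €738.6 million.

€738.6 million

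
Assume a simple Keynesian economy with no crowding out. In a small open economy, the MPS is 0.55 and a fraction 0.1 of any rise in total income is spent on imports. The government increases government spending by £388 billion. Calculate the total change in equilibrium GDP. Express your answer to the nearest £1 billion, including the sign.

MPC = 1 − MPS = 1 − 0.55 = 0.45.
Government-spending multiplier = 1/(1 − c + m) = 1/(1 − 0.45 + 0.1) = 1/0.65 ≈ 1.538.
ΔY = k × ΔG = (+£388 billion) / 0.65 ≈ +£597 billion.

+£597 billion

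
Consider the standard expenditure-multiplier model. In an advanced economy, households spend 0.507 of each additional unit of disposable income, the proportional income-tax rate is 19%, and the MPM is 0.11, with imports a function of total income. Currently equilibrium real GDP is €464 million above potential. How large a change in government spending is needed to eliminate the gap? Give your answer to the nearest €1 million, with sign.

−€324 million

Spending multiplier = 1/(1 − c(1−t) + m) = 1/(1 − 0.507×0.81 + 0.11) = 1/0.69933 ≈ 1.43.
Need ΔY = −€464 million, so ΔG = ΔY/k = (−€464 million) × 0.69933 ≈ −€324 million.
The government should cut government spending by €324 million.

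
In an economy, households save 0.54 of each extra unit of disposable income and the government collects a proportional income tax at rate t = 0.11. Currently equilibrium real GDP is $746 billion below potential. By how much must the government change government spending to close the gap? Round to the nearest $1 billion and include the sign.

MPC = 1 − MPS = 1 − 0.54 = 0.46.
Spending multiplier = 1/(1 − c(1−t)) = 1/(1 − 0.46×0.89) = 1/0.5906 ≈ 1.693.
Need ΔY = +$746 billion, so ΔG = ΔY/k = (+$746 billion) × 0.5906 ≈ +$441 billion.
The government should increase government spending by $441 billion.

+$441 billion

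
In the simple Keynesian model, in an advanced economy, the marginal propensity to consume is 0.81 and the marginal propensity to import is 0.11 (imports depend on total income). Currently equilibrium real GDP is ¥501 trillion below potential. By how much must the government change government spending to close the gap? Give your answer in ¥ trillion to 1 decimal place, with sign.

+¥150.3 trillion

Spending multiplier = 1/(1 − c + m) = 1/(1 − 0.81 + 0.11) = 1/0.3 ≈ 3.333.
Need ΔY = +¥501 trillion, so ΔG = ΔY/k = (+¥501 trillion) × 0.3 = +¥150.3 trillion.
The government should increase government spending by ¥150.3 trillion.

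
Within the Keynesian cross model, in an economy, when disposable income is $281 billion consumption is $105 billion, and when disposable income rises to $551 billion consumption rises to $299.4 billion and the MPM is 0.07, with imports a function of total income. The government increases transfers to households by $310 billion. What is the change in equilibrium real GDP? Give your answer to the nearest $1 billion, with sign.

+$638 billion

MPC = ΔC/ΔYd = (299.4 − 105)/(551 − 281) = 194.4/270 = 0.72.
The transfer change shifts disposable income by +$310 billion, so first-round consumption changes by c·ΔTR = 0.72 × (+$310 billion) = +$223.2 billion.
Expenditure multiplier = 1/(1 − c + m) = 1/(1 − 0.72 + 0.07) = 1/0.35 ≈ 2.857.
The transfer multiplier is c × k ≈ 2.057, so ΔY = k × (c·ΔTR) = (+$223.2 billion) / 0.35 ≈ +$638 billion.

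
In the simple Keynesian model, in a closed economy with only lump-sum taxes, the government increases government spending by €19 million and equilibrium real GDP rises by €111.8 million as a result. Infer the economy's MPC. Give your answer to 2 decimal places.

0.83

Implied spending multiplier k = ΔY/ΔG = 111.8/19 ≈ 5.8842.
Since k = 1/(1 − MPC), MPC = 1 − 1/k = 1 − ΔG/ΔY = 1 − 19/111.8 ≈ 0.83.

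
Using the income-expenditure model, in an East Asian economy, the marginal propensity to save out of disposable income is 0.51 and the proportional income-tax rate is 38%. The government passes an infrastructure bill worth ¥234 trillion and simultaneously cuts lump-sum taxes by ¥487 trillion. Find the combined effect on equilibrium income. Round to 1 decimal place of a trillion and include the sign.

+¥678.9 trillion

MPC = 1 − MPS = 1 − 0.51 = 0.49.
Expenditure multiplier = 1/(1 − c(1−t)) = 1/(1 − 0.49×0.62) = 1/0.6962 ≈ 1.436.
ΔG contributes k·ΔG = (+¥234 trillion) / 0.6962 ≈ +¥336.1 trillion.
ΔT of −¥487 trillion changes first-round spending by −c·ΔT = +¥238.63 trillion, contributing k·(−c·ΔT) = (+¥238.63 trillion) / 0.6962 ≈ +¥342.8 trillion.
Net ΔY = k(ΔG − c·ΔT) = (+¥472.63 trillion) / 0.6962 ≈ +¥678.9 trillion.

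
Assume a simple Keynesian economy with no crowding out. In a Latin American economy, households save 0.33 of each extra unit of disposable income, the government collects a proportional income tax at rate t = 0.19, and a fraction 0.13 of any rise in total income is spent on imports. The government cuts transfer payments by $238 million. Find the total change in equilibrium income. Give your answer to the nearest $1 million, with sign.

MPC = 1 − MPS = 1 − 0.33 = 0.67.
The transfer change shifts disposable income by −$238 million, so first-round consumption changes by c·ΔTR = 0.67 × (−$238 million) = −$159.46 million.
Expenditure multiplier = 1/(1 − c(1−t) + m) = 1/(1 − 0.67×0.81 + 0.13) = 1/0.5873 ≈ 1.703.
The transfer multiplier is c × k ≈ 1.141, so ΔY = k × (c·ΔTR) = (−$159.46 million) / 0.5873 ≈ −$272 million.

−$272 million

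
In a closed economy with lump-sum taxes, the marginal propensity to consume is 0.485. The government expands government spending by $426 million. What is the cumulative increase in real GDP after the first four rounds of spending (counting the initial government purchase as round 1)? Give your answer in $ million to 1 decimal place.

Round 1 adds ΔG = $426 million; each later round is MPC = 0.485 times the previous.
After 4 rounds: 426 + 206.61 + 100.20585 + 48.59983725 = ΔG·(1 − c^4)/(1 − c) = 426 × (1 − 0.055330800625)/0.515 ≈ $781.4 million.

$781.4 million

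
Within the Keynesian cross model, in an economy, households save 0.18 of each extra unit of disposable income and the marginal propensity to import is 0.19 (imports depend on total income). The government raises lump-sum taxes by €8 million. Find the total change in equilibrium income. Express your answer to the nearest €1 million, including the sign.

MPC = 1 − MPS = 1 − 0.18 = 0.82.
A lump-sum tax change of +€8 million shifts disposable income by −€8 million; first-round consumption changes by −c × ΔT = −0.82 × (+€8 million) = −€6.56 million.
Expenditure multiplier = 1/(1 − c + m) = 1/(1 − 0.82 + 0.19) = 1/0.37 ≈ 2.703.
The tax multiplier is −c × k ≈ −2.216, so ΔY = k × (−c·ΔT) = (−€6.56 million) / 0.37 ≈ −€18 million.

−€18 million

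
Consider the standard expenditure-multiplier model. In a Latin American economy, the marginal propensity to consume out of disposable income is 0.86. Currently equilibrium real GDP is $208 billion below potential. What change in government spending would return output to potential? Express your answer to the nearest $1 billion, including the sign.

Spending multiplier = 1/(1 − MPC) = 1/(1 − 0.86) = 1/0.14 ≈ 7.143.
Need ΔY = +$208 billion, so ΔG = ΔY/k = (+$208 billion) × 0.14 ≈ +$29 billion.
The government should increase government spending by $29 billion.

+$29 billion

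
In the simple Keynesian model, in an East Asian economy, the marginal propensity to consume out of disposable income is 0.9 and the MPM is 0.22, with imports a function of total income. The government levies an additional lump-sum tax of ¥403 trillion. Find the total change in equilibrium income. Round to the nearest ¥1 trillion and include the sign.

A lump-sum tax change of +¥403 trillion shifts disposable income by −¥403 trillion; first-round consumption changes by −c × ΔT = −0.9 × (+¥403 trillion) = −¥362.7 trillion.
Expenditure multiplier = 1/(1 − c + m) = 1/(1 − 0.9 + 0.22) = 1/0.32 = 3.125.
The tax multiplier is −c × k ≈ −2.813, so ΔY = k × (−c·ΔT) = (−¥362.7 trillion) / 0.32 ≈ −¥1,133 trillion.

−¥1,133 trillion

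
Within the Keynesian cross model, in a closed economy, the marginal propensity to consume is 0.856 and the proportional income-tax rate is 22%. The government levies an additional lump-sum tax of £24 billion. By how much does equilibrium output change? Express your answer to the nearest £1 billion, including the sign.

A lump-sum tax change of +£24 billion shifts disposable income by −£24 billion; first-round consumption changes by −c × ΔT = −0.856 × (+£24 billion) = −£20.544 billion.
Expenditure multiplier = 1/(1 − c(1−t)) = 1/(1 − 0.856×0.78) = 1/0.33232 ≈ 3.009.
The tax multiplier is −c × k ≈ −2.576, so ΔY = k × (−c·ΔT) = (−£20.544 billion) / 0.33232 ≈ −£62 billion.

−£62 billion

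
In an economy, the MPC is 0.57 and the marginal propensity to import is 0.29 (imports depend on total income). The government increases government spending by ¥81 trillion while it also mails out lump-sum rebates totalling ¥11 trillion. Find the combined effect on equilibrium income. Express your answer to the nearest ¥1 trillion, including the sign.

+¥121 trillion

Expenditure multiplier = 1/(1 − c + m) = 1/(1 − 0.57 + 0.29) = 1/0.72 ≈ 1.389.
ΔG contributes k·ΔG = (+¥81 trillion) / 0.72 = +¥112.5 trillion.
ΔT of −¥11 trillion changes first-round spending by −c·ΔT = +¥6.27 trillion, contributing k·(−c·ΔT) = (+¥6.27 trillion) / 0.72 ≈ +¥8.7 trillion.
Net ΔY = k(ΔG − c·ΔT) = (+¥87.27 trillion) / 0.72 ≈ +¥121 trillion.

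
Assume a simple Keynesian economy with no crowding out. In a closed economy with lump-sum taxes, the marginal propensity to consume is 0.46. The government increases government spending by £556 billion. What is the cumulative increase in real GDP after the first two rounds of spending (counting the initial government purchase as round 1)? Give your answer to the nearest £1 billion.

Round 1 adds ΔG = £556 billion; each later round is MPC = 0.46 times the previous.
After 2 rounds: 556 + 255.76 = ΔG·(1 − c^2)/(1 − c) = 556 × (1 − 0.2116)/0.54 ≈ £812 billion.

£812 billion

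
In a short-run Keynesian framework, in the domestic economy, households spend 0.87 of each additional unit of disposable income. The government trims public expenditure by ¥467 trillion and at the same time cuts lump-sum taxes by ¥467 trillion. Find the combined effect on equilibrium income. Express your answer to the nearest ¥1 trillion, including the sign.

−¥467 trillion

Expenditure multiplier = 1/(1 − MPC) = 1/(1 − 0.87) = 1/0.13 ≈ 7.692.
ΔG contributes k·ΔG = (−¥467 trillion) / 0.13 ≈ −¥3,592.3 trillion.
ΔT of −¥467 trillion changes first-round spending by −c·ΔT = +¥406.29 trillion, contributing k·(−c·ΔT) = (+¥406.29 trillion) / 0.13 ≈ +¥3,125.3 trillion.
With ΔG = ΔT and no other leakages, the balanced-budget multiplier is 1, so ΔY = ΔG = −¥467 trillion.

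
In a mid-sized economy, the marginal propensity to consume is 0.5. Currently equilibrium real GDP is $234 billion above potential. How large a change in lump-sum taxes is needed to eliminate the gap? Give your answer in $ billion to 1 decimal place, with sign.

+$234.0 billion

Spending multiplier = 1/(1 − MPC) = 1/(1 − 0.5) = 1/0.5 = 2.
Tax multiplier = −c·k = −0.5/0.5 = −1. Need ΔY = −$234 billion, so ΔT = ΔY/(−c·k) = −(−$234 billion) × 0.5 / 0.5 = +$234 billion.
The government should raise lump-sum taxes by $234 billion.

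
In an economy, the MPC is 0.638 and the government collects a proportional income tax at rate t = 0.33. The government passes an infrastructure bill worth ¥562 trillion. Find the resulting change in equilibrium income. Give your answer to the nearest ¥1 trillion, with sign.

Spending multiplier = 1/(1 − c(1−t)) = 1/(1 − 0.638×0.67) = 1/0.57254 ≈ 1.747.
ΔY = k × ΔG = (+¥562 trillion) / 0.57254 ≈ +¥982 trillion.

+¥982 trillion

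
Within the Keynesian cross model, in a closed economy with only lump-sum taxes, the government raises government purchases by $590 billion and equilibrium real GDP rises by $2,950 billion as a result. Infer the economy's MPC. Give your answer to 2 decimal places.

Implied spending multiplier k = ΔY/ΔG = 2,950/590 = 5.
Since k = 1/(1 − MPC), MPC = 1 − 1/k = 1 − ΔG/ΔY = 1 − 590/2,950 = 0.80.

0.80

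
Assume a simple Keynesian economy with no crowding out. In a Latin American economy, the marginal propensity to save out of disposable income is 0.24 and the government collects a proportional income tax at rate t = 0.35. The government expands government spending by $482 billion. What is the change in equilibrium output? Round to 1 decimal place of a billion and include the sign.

MPC = 1 − MPS = 1 − 0.24 = 0.76.
Government-spending multiplier = 1/(1 − c(1−t)) = 1/(1 − 0.76×0.65) = 1/0.506 ≈ 1.976.
ΔY = k × ΔG = (+$482 billion) / 0.506 ≈ +$952.6 billion.

+$952.6 billion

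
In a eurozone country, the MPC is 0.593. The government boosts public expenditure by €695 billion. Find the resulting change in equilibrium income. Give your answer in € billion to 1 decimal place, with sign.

+€1,707.6 billion

Expenditure multiplier = 1/(1 − MPC) = 1/(1 − 0.593) = 1/0.407 ≈ 2.457.
ΔY = k × ΔG = (+€695 billion) / 0.407 ≈ +€1,707.6 billion.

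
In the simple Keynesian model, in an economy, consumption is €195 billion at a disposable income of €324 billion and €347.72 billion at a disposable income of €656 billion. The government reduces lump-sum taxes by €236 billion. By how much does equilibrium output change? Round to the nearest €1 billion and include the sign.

+€201 billion

MPC = ΔC/ΔYd = (347.72 − 195)/(656 − 324) = 152.72/332 = 0.46.
A lump-sum tax change of −€236 billion shifts disposable income by +€236 billion; first-round consumption changes by −c × ΔT = −0.46 × (−€236 billion) = +€108.56 billion.
Expenditure multiplier = 1/(1 − MPC) = 1/(1 − 0.46) = 1/0.54 ≈ 1.852.
The tax multiplier is −c × k ≈ −0.852, so ΔY = k × (−c·ΔT) = (+€108.56 billion) / 0.54 ≈ +€201 billion.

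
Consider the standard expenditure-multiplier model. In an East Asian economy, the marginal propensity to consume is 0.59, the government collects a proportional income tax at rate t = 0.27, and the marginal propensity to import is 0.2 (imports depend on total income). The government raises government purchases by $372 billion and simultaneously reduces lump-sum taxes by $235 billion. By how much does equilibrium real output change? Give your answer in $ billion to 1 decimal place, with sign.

+$663.8 billion

Expenditure multiplier = 1/(1 − c(1−t) + m) = 1/(1 − 0.59×0.73 + 0.2) = 1/0.7693 ≈ 1.3.
ΔG contributes k·ΔG = (+$372 billion) / 0.7693 ≈ +$483.6 billion.
ΔT of −$235 billion changes first-round spending by −c·ΔT = +$138.65 billion, contributing k·(−c·ΔT) = (+$138.65 billion) / 0.7693 ≈ +$180.2 billion.
Net ΔY = k(ΔG − c·ΔT) = (+$510.65 billion) / 0.7693 ≈ +$663.8 billion.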